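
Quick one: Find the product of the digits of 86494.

8×6×4×9×4 = 6912

6912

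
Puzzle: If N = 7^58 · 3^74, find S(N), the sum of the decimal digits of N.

387

7^58 · 3^74 = 2102128063403084753568649583913756218813959512160370917467519383037832595972268976281
Sum of its 85 digits: 387.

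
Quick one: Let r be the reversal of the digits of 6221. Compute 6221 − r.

4995

Reverse of 6221 is 1226.
6221 − 1226 = 4995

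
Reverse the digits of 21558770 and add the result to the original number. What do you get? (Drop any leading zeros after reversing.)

Reverse of 21558770 is 7785512.
21558770 + 7785512 = 29344282

29344282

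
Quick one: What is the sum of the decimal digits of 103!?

621

103! = 99029007164861804075467152545817733490901658221144924830052805546998766658416222832141441073883538492653516385977292093222882134415149891584000000000000000000000000
Sum of its 164 digits: 621.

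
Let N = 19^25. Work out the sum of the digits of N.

19^25 = 93076495688256089536609610280499
Sum of its 32 digits: 163.

163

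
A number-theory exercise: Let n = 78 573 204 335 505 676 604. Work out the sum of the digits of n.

86

7+8+5+7+3+2+0+4+3+3+5+5+0+5+6+7+6+6+0+4 = 86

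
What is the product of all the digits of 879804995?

0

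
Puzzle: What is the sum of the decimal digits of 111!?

693

111! = 1762952551090244663872161047107075788761409536026565516041574063347346955087248316436555574598462315773196047662837978913145847497199871623320096254145331200000000000000000000000000
Sum of its 181 digits: 693.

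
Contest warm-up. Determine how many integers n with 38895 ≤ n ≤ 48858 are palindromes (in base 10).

The integers in [38895, 48858] that are palindromes (in base 10): 38983, 39093, 39193, 39293, 39393, 39493, …, 48684, 48784.
99 qualify.

99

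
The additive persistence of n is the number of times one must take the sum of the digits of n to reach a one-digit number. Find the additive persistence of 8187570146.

8187570146 → 47 → 11 → 2 (3 steps)

3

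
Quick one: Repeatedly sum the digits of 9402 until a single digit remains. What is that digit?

6

9+4+0+2 = 15
1+5 = 6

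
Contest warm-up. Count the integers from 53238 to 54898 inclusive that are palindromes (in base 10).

16

The integers in [53238, 54898] that are palindromes (in base 10): 53335, 53435, 53535, 53635, 53735, 53835, …, 54745, 54845.
16 qualify.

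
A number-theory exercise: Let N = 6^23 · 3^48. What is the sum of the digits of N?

198

6^23 · 3^48 = 62993970883291039328185853061166924824576
Sum of its 41 digits: 198.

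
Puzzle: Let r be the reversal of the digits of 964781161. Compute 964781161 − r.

Reverse of 964781161 is 161187469.
964781161 − 161187469 = 803593692

803593692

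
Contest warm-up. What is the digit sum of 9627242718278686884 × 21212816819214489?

153

9627242718278686884 × 21212816819214489 = 204220936256962345525550779267062276
Sum of its 36 digits: 153.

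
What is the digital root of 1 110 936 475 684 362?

3

1+1+1+0+9+3+6+4+7+5+6+8+4+3+6+2 = 66
6+6 = 12
1+2 = 3
(Equivalently, 1 110 936 475 684 362 mod 9 = 3.)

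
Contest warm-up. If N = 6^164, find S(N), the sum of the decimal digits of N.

6^164 = 41381388894753601420763696798243045513955335225962484580626721194266137489303289270897879323954653497738244890519038835185156096
Sum of its 128 digits: 612.

612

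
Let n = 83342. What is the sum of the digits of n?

20

8+3+3+4+2 = 20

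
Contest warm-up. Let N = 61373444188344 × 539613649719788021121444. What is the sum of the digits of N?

162

61373444188344 × 539613649719788021121444 = 33117948214346019048991515583233248736
Sum of its 38 digits: 162.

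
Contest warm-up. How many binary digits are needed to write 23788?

23788 in base 2 is 101110011101100, which has 15 digits.

15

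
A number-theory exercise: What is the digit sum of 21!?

63

21! = 51090942171709440000
Sum of its 20 digits: 63.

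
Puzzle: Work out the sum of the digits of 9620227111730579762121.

81

9+6+2+0+2+2+7+1+1+1+7+3+0+5+7+9+7+6+2+1+2+1 = 81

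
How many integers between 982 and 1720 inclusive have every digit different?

The integers in [982, 1720] that have every digit different: 982, 983, 984, 985, 986, 987, …, 1709, 1720.
350 qualify.

350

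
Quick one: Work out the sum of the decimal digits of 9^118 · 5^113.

846

9^118 · 5^113 = 383907506410904811622349537690644629272395228640894434579272873356360355085043528944212946519361511281081868091794231033742138129895737728258734358243071949079450178032857365906238555908203125
Sum of its 192 digits: 846.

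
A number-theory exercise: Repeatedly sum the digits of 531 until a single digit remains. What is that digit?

5+3+1 = 9

9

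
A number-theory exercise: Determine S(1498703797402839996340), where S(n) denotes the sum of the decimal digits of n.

112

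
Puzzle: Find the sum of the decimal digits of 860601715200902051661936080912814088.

8+6+0+6+0+1+7+1+5+2+0+0+9+0+2+0+5+1+6+6+1+9+3+6+0+8+0+9+1+2+8+1+4+0+8+8 = 133

133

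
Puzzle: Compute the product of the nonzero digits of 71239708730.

444528

7×1×2×3×9×7×8×7×3 = 444528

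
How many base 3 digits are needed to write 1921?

1921 in base 3 is 2122011, which has 7 digits.

7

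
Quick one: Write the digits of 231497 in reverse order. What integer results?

794132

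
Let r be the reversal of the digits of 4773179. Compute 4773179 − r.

-4940595

Reverse of 4773179 is 9713774.
4773179 − 9713774 = -4940595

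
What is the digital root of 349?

7

3+4+9 = 16
1+6 = 7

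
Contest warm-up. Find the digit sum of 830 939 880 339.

63

8+3+0+9+3+9+8+8+0+3+3+9 = 63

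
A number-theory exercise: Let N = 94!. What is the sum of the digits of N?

549

94! = 108736615665674308027365285256786601004186803580182872307497374434045199869417927630229109214583415458560865651202385340530688000000000000000000000
Sum of its 147 digits: 549.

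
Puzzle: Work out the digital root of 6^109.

The digital root of n equals n mod 9 (or 9 when 9 | n), so we need 6^109 mod 9.
6^109 ≡ 0 (mod 9), so the digital root is 9.

9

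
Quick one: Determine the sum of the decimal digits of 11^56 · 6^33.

378

11^56 · 6^33 = 993074045479544778390122457620026873165021584719409334487864733089974363411055640576
Sum of its 84 digits: 378.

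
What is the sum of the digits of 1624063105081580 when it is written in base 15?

86

1624063105081580 in base 15 is C7B591D45C205.
Digit sum: 12+7+11+5+9+1+13+4+5+12+2+0+5 = 86.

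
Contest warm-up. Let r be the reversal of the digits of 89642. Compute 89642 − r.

64944

Reverse of 89642 is 24698.
89642 − 24698 = 64944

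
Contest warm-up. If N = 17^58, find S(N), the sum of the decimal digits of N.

307

17^58 = 232293704498620356223997771606208711490535455321318916906995032002459809
Sum of its 72 digits: 307.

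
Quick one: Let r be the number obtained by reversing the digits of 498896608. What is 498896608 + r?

1305595502

Reverse of 498896608 is 806698894.
498896608 + 806698894 = 1305595502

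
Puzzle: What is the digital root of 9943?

9+9+4+3 = 25
2+5 = 7
(Equivalently, 9943 mod 9 = 7.)

7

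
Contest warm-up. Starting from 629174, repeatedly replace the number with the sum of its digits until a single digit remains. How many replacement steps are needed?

3

629174 → 29 → 11 → 2 (3 steps)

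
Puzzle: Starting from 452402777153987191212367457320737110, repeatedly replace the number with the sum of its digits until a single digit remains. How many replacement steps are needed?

452402777153987191212367457320737110 → 143 → 8 (2 steps)

2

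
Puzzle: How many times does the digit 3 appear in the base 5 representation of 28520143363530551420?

5

28520143363530551420 in base 5 is 3403221014212332002310121140.
The digit 3 appears 5 times.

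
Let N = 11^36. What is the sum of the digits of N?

11^36 = 30912680532870672635673352936887453361
Sum of its 38 digits: 172.

172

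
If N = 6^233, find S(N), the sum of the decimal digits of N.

6^233 = 20381743856981705822770370561078571361121128142670992894654328979118751901656313476701529051985028018615495617338393795663401017896365810247379124268696113231078570640146453407727616
Sum of its 182 digits: 792.

792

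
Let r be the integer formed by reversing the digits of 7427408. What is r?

Reversing 7427408 gives 8047247.

8047247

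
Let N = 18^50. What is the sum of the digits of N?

270

18^50 = 580263502580954076834176784379033815974530084312159480524570624
Sum of its 63 digits: 270.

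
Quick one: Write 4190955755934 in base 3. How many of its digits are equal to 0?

5

4190955755934 in base 3 is 112211122120220122011222010.
The digit 0 appears 5 times.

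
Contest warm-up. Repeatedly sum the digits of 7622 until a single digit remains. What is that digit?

7+6+2+2 = 17
1+7 = 8
(Equivalently, 7622 mod 9 = 8.)

8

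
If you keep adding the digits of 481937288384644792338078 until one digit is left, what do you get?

4+8+1+9+3+7+2+8+8+3+8+4+6+4+4+7+9+2+3+3+8+0+7+8 = 126
1+2+6 = 9

9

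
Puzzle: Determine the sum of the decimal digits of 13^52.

13^52 = 8415003868347247618489696679505181495471801448798649088081
Sum of its 58 digits: 292.

292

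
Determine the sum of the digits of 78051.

7+8+0+5+1 = 21

21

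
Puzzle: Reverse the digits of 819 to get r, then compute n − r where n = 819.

-99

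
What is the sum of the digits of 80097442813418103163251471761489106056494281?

8+0+0+9+7+4+4+2+8+1+3+4+1+8+1+0+3+1+6+3+2+5+1+4+7+1+7+6+1+4+8+9+1+0+6+0+5+6+4+9+4+2+8+1 = 174

174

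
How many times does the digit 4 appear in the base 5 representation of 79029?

1

79029 in base 5 is 10012104.
The digit 4 appears 1 time.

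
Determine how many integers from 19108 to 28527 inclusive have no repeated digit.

The integers in [19108, 28527] that have no repeated digit: 19203, 19204, 19205, 19206, 19207, 19208, …, 28517, 28519.
2826 qualify.

2826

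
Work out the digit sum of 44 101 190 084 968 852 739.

89

4+4+1+0+1+1+9+0+0+8+4+9+6+8+8+5+2+7+3+9 = 89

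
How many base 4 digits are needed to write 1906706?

11

1906706 in base 4 is 13101200102, which has 11 digits.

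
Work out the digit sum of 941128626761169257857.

103

9+4+1+1+2+8+6+2+6+7+6+1+1+6+9+2+5+7+8+5+7 = 103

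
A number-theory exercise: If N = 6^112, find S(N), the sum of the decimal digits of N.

333

6^112 = 1422132439414788843138790081612781183811912460851026370100108119569907426770445020430336
Sum of its 88 digits: 333.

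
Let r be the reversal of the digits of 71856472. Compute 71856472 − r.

Reverse of 71856472 is 27465817.
71856472 − 27465817 = 44390655

44390655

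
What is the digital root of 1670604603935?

5

1+6+7+0+6+0+4+6+0+3+9+3+5 = 50
5+0 = 5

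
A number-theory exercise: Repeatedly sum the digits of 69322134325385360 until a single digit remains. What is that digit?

6+9+3+2+2+1+3+4+3+2+5+3+8+5+3+6+0 = 65
6+5 = 11
1+1 = 2
(Equivalently, 69322134325385360 mod 9 = 2.)

2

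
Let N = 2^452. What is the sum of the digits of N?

634

2^452 = 11629419588729710248789180926208072549658261770997088964503843186890228609814366773219056811420217048972200345700258846936553626057834496
Sum of its 137 digits: 634.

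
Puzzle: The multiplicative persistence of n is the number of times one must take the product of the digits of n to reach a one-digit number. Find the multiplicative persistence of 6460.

1

6460 → 0 (1 step)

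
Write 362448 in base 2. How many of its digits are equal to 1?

9

362448 in base 2 is 1011000011111010000.
The digit 1 appears 9 times.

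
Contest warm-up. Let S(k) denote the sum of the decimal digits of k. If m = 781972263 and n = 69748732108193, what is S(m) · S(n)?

3060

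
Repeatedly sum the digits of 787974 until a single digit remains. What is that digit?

6

7+8+7+9+7+4 = 42
4+2 = 6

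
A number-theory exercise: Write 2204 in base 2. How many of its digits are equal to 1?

5

2204 in base 2 is 100010011100.
The digit 1 appears 5 times.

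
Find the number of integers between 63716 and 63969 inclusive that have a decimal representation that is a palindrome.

The integers in [63716, 63969] that have a decimal representation that is a palindrome: 63736, 63836, 63936.
3 qualify.

3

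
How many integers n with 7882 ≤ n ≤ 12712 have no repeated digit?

1623

The integers in [7882, 12712] that have no repeated digit: 7890, 7891, 7892, 7893, 7894, 7895, …, 12708, 12709.
1623 qualify.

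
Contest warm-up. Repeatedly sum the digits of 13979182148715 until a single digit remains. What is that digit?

1+3+9+7+9+1+8+2+1+4+8+7+1+5 = 66
6+6 = 12
1+2 = 3

3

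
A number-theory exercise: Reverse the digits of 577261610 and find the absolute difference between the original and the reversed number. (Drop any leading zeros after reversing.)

Reverse of 577261610 is 16162775.
|577261610 − 16162775| = 561098835

561098835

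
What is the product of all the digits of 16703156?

0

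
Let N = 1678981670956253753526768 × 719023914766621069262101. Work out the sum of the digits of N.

1678981670956253753526768 × 719023914766621069262101 = 1207227973872368420497960310833210469328111419568
Sum of its 49 digits: 204.

204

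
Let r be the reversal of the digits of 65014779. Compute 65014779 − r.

-32726277

Reverse of 65014779 is 97741056.
65014779 − 97741056 = -32726277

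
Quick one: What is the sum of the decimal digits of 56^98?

760

56^98 = 2101002874590060483894818884948200487482602401175740780446231538498957750002269288875819664819112691443280456340497536078502634551048528507848285243997316479003895284105216
Sum of its 172 digits: 760.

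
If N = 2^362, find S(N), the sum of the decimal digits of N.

2^362 = 9394170331095332911557922387157348109502730195633279482829163886128836100458433773854795993539074812127739904
Sum of its 109 digits: 499.

499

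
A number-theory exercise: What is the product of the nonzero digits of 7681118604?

7×6×8×1×1×1×8×6×4 = 64512

64512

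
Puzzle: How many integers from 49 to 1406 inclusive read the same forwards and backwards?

99

The integers in [49, 1406] that read the same forwards and backwards: 55, 66, 77, 88, 99, 101, …, 1221, 1331.
99 qualify.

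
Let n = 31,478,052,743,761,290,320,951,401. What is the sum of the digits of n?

94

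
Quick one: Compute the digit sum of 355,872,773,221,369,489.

91

3+5+5+8+7+2+7+7+3+2+2+1+3+6+9+4+8+9 = 91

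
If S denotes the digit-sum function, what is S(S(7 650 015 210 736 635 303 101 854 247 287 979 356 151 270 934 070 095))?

First digit sum: 204.
2+0+4 = 6.

6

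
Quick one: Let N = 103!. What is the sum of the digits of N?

621

103! = 99029007164861804075467152545817733490901658221144924830052805546998766658416222832141441073883538492653516385977292093222882134415149891584000000000000000000000000
Sum of its 164 digits: 621.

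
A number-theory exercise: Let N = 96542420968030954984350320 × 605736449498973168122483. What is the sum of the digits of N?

96542420968030954984350320 × 605736449498973168122483 = 58479263303210290842932051086847685051561940244560
Sum of its 50 digits: 202.

202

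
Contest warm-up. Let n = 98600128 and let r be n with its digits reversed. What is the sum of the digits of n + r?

Reversal of 98600128 is 82100689; 98600128 + 82100689 = 180700817.
Digit sum of 180700817: 1+8+0+7+0+0+8+1+7 = 32.

32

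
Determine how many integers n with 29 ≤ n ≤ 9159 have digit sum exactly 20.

The integers in [29, 9159] that have digit sum exactly 20: 299, 389, 398, 479, 488, 497, …, 9146, 9155.
577 qualify.

577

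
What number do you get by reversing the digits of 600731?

Reversing 600731 gives 137006.

137006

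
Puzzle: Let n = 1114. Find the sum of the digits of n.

1+1+1+4 = 7

7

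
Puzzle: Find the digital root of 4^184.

The digital root of n equals n mod 9 (or 9 when 9 | n), so we need 4^184 mod 9.
4^184 ≡ 4 (mod 9), so the digital root is 4.

4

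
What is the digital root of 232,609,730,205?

2+3+2+6+0+9+7+3+0+2+0+5 = 39
3+9 = 12
1+2 = 3
(Equivalently, 232,609,730,205 mod 9 = 3.)

3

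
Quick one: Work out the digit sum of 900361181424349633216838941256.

122

9+0+0+3+6+1+1+8+1+4+2+4+3+4+9+6+3+3+2+1+6+8+3+8+9+4+1+2+5+6 = 122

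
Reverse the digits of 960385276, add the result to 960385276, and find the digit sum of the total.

47

Reversal of 960385276 is 672583069; 960385276 + 672583069 = 1632968345.
Digit sum of 1632968345: 1+6+3+2+9+6+8+3+4+5 = 47.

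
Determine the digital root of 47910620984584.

4+7+9+1+0+6+2+0+9+8+4+5+8+4 = 67
6+7 = 13
1+3 = 4

4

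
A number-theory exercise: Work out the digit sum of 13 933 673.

1+3+9+3+3+6+7+3 = 35

35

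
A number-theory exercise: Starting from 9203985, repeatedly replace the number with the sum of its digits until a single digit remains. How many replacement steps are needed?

2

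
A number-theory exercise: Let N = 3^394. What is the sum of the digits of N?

810

3^394 = 96777491202405110716686243588387923479434773131395494873623077104611914336876452889683537077430911053710497029938759824234471595434601600403491199526111463687188320060027864461513420211369
Sum of its 188 digits: 810.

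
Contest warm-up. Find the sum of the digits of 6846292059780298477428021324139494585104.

182

6+8+4+6+2+9+2+0+5+9+7+8+0+2+9+8+4+7+7+4+2+8+0+2+1+3+2+4+1+3+9+4+9+4+5+8+5+1+0+4 = 182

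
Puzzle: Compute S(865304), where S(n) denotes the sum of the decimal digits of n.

26

8+6+5+3+0+4 = 26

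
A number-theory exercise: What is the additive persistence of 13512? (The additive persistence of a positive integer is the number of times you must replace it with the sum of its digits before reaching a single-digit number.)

2

13512 → 12 → 3 (2 steps)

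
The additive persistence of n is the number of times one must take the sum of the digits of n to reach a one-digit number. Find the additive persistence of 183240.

2

183240 → 18 → 9 (2 steps)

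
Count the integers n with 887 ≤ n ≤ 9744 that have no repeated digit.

4536

The integers in [887, 9744] that have no repeated digit: 890, 891, 892, 893, 894, 895, …, 9742, 9743.
4536 qualify.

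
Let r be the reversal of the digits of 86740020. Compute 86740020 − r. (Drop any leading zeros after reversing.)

84735252

Reverse of 86740020 is 2004768.
86740020 − 2004768 = 84735252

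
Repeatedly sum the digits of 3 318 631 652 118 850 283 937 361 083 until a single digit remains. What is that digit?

3+3+1+8+6+3+1+6+5+2+1+1+8+8+5+0+2+8+3+9+3+7+3+6+1+0+8+3 = 114
1+1+4 = 6

6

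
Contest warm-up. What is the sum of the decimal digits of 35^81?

584

35^81 = 117357700768796209441607566907317963587997485058880318529402610944220400262698862192504989376828916647355072200298309326171875
Sum of its 126 digits: 584.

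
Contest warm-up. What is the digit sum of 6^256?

6^256 = 16096079122395561512061763913577304064976913480336184419870793713264277662647884811647537309195067118494671396772863385036070451166210844912750004569643271101628982439604781505910612662005364378566656
Sum of its 200 digits: 873.

873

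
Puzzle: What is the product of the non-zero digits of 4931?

4×9×3×1 = 108

108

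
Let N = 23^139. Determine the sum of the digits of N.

833

23^139 = 1906203253420652482143316699229841214497124056921900262551003084669659635204943534456950721814283749181000993948658459776616830925412197548227146763759998403291761184640117724139284260482887
Sum of its 190 digits: 833.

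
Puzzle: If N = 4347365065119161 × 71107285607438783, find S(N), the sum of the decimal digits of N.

139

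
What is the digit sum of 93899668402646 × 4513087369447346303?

93899668402646 × 4513087369447346303 = 423777407463275738291223603517738
Sum of its 33 digits: 145.

145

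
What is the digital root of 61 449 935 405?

6+1+4+4+9+9+3+5+4+0+5 = 50
5+0 = 5

5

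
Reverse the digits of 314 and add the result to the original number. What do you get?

727

Reverse of 314 is 413.
314 + 413 = 727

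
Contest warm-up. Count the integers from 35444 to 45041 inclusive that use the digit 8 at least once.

The integers in [35444, 45041] that use the digit 8 at least once: 35448, 35458, 35468, 35478, 35480, 35481, …, 45028, 45038.
3363 qualify.

3363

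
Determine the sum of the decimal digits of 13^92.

13^92 = 3039403870834444806340783731173053535443315083722268135359571800908254256906888713534531284301087613681
Sum of its 103 digits: 421.

421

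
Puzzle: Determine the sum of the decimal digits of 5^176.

583

5^176 = 1044048714879763924273647057481047608912186281291034647641381832875155719135597796355663380296618925058282911777496337890625
Sum of its 124 digits: 583.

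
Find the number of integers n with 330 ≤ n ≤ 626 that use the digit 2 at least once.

54

The integers in [330, 626] that use the digit 2 at least once: 332, 342, 352, 362, 372, 382, …, 625, 626.
54 qualify.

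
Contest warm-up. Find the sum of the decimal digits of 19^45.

262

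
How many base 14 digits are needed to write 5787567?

6

5787567 in base 14 is AA9259, which has 6 digits.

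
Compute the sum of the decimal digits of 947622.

30

9+4+7+6+2+2 = 30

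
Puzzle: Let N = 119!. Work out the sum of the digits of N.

119! = 55745857612076058813234317117419771556272886109483581752463927935846946310374691578057284710599874844234646982443450754604453404911734348832487342619913750049708004343808000000000000000000000000000
Sum of its 197 digits: 774.

774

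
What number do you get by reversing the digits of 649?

946

Reversing 649 gives 946.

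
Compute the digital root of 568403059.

5+6+8+4+0+3+0+5+9 = 40
4+0 = 4

4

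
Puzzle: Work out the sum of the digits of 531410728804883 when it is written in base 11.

53

531410728804883 in base 11 is 14436202A61A004.
Digit sum: 1+4+4+3+6+2+0+2+10+6+1+10+0+0+4 = 53.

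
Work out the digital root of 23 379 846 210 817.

7

2+3+3+7+9+8+4+6+2+1+0+8+1+7 = 61
6+1 = 7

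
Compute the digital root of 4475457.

4+4+7+5+4+5+7 = 36
3+6 = 9

9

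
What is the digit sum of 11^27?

11^27 = 13109994191499930367061460371
Sum of its 29 digits: 125.

125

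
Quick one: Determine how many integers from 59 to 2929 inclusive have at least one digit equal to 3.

The integers in [59, 2929] that have at least one digit equal to 3: 63, 73, 83, 93, 103, 113, …, 2913, 2923.
782 qualify.

782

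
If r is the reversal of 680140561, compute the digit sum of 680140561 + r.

44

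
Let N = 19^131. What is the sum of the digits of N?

712

19^131 = 328640985936586175325426692433934528528254849606842104290621822251802963408325022423210406291711686429138392863087232265005305371943610519457953043307690618567098556619
Sum of its 168 digits: 712.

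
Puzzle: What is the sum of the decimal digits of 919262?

9+1+9+2+6+2 = 29

29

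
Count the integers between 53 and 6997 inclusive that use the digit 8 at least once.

1891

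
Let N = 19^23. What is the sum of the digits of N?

19^23 = 257829627945307727248226067259
Sum of its 30 digits: 145.

145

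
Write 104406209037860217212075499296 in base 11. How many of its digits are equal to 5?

104406209037860217212075499296 in base 11 is 7A669A26AA61572018AA08763655.
The digit 5 appears 3 times.

3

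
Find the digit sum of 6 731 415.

27

6+7+3+1+4+1+5 = 27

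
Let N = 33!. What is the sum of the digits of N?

33! = 8683317618811886495518194401280000000
Sum of its 37 digits: 144.

144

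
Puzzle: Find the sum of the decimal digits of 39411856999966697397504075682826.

3+9+4+1+1+8+5+6+9+9+9+9+6+6+6+9+7+3+9+7+5+0+4+0+7+5+6+8+2+8+2+6 = 179

179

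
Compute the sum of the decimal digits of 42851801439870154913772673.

4+2+8+5+1+8+0+1+4+3+9+8+7+0+1+5+4+9+1+3+7+7+2+6+7+3 = 115

115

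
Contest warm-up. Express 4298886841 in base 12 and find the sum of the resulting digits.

4298886841 in base 12 is 9BB8318A1.
Digit sum: 9+11+11+8+3+1+8+10+1 = 62.

62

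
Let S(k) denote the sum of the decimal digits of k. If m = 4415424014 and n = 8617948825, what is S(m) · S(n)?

S(4415424014) = 4+4+1+5+4+2+4+0+1+4 = 29.
S(8617948825) = 8+6+1+7+9+4+8+8+2+5 = 58.
29 · 58 = 1682.

1682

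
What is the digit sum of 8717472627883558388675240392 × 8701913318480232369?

222

8717472627883558388675240392 × 8701913318480232369 = 75858691164066807427424871445139674121094648648
Sum of its 47 digits: 222.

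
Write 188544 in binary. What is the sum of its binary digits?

5

188544 in base 2 is 101110000010000000.
Digit sum: 1+0+1+1+1+0+0+0+0+0+1+0+0+0+0+0+0+0 = 5.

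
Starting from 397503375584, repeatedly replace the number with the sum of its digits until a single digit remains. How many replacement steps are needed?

3

397503375584 → 59 → 14 → 5 (3 steps)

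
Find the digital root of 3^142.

The digital root of n equals n mod 9 (or 9 when 9 | n), so we need 3^142 mod 9.
3^142 ≡ 0 (mod 9), so the digital root is 9.

9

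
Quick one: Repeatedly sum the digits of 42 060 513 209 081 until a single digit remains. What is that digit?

5

4+2+0+6+0+5+1+3+2+0+9+0+8+1 = 41
4+1 = 5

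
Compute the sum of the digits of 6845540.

32

6+8+4+5+5+4+0 = 32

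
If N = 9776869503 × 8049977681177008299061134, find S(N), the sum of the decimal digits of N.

9776869503 × 8049977681177008299061134 = 78703581290930149583868704537196402
Sum of its 35 digits: 162.

162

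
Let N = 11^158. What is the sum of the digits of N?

11^158 = 346772185050725846145451375314568051523845073986014163299111455180501106568160191501493959014980689917099557681390762780107590087905664722260066592755355918788247881
Sum of its 165 digits: 733.

733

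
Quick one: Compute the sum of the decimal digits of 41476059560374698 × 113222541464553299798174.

41476059560374698 × 113222541464553299798174 = 4696024873360806551065285995571216201452
Sum of its 40 digits: 168.

168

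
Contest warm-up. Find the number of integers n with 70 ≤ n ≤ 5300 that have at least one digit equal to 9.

The integers in [70, 5300] that have at least one digit equal to 9: 79, 89, 90, 91, 92, 93, …, 5298, 5299.
1405 qualify.

1405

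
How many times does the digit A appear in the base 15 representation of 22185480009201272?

3

22185480009201272 in base 15 is B5ED03ABAA6CD2.
The digit A appears 3 times.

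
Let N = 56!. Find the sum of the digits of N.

333

56! = 710998587804863451854045647463724949736497978881168458687447040000000000000
Sum of its 75 digits: 333.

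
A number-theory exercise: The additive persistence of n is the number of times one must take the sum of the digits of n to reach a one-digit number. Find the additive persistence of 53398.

53398 → 28 → 10 → 1 (3 steps)

3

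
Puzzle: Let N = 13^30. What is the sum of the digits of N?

13^30 = 2619995643649944960380551432833049
Sum of its 34 digits: 163.

163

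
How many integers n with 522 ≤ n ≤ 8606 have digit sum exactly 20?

The integers in [522, 8606] that have digit sum exactly 20: 569, 578, 587, 596, 659, 668, …, 8570, 8606.
537 qualify.

537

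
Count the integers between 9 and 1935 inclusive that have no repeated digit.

1196

The integers in [9, 1935] that have no repeated digit: 9, 10, 12, 13, 14, 15, …, 1934, 1935.
1196 qualify.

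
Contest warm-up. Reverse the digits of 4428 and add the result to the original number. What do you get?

Reverse of 4428 is 8244.
4428 + 8244 = 12672

12672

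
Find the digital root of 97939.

1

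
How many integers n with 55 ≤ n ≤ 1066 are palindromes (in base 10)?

96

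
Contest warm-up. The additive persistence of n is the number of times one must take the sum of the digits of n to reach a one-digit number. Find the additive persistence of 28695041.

28695041 → 35 → 8 (2 steps)

2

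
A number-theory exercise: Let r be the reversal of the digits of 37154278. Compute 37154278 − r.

Reverse of 37154278 is 87245173.
37154278 − 87245173 = -50090895

-50090895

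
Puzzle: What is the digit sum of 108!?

666

108! = 1324641819451828974499891837121832599810209360673358065686551152497461815091591578895743130235002378688844343005686404521144382704205360039762937774080000000000000000000000000
Sum of its 175 digits: 666.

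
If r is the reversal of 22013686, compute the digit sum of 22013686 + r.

38

Reversal of 22013686 is 68631022; 22013686 + 68631022 = 90644708.
Digit sum of 90644708: 9+0+6+4+4+7+0+8 = 38.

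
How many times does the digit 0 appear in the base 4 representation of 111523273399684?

111523273399684 in base 4 is 121112320021012011312010.
The digit 0 appears 6 times.

6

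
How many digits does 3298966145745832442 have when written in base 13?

3298966145745832442 in base 13 is 4C5B22228C9A06B4A, which has 17 digits.

17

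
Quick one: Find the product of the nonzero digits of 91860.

9×1×8×6 = 432

432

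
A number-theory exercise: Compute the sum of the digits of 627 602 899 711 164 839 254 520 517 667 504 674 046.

175

6+2+7+6+0+2+8+9+9+7+1+1+1+6+4+8+3+9+2+5+4+5+2+0+5+1+7+6+6+7+5+0+4+6+7+4+0+4+6 = 175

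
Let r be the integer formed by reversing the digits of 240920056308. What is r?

Reversing 240920056308 gives 803650029042.

803650029042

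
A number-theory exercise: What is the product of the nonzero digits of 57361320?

3780

5×7×3×6×1×3×2 = 3780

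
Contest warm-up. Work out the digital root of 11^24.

1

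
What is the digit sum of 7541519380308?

7+5+4+1+5+1+9+3+8+0+3+0+8 = 54

54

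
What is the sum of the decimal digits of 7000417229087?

7+0+0+0+4+1+7+2+2+9+0+8+7 = 47

47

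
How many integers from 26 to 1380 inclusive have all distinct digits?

The integers in [26, 1380] that have all distinct digits: 26, 27, 28, 29, 30, 31, …, 1379, 1380.
870 qualify.

870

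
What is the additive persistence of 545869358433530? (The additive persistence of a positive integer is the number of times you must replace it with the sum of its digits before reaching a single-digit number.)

2

545869358433530 → 71 → 8 (2 steps)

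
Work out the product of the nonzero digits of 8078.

448

8×7×8 = 448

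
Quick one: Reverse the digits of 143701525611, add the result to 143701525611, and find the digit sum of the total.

Reversal of 143701525611 is 116525107341; 143701525611 + 116525107341 = 260226632952.
Digit sum of 260226632952: 2+6+0+2+2+6+6+3+2+9+5+2 = 45.

45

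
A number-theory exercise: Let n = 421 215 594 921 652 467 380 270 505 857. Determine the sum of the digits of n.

4+2+1+2+1+5+5+9+4+9+2+1+6+5+2+4+6+7+3+8+0+2+7+0+5+0+5+8+5+7 = 125

125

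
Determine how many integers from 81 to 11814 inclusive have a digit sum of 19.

The integers in [81, 11814] that have a digit sum of 19: 199, 289, 298, 379, 388, 397, …, 11791, 11809.
760 qualify.

760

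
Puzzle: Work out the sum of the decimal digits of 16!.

63

16! = 20922789888000
Sum of its 14 digits: 63.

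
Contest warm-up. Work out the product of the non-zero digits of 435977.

4×3×5×9×7×7 = 26460

26460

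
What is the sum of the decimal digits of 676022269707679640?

86

6+7+6+0+2+2+2+6+9+7+0+7+6+7+9+6+4+0 = 86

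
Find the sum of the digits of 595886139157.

5+9+5+8+8+6+1+3+9+1+5+7 = 67

67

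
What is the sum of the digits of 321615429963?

51

3+2+1+6+1+5+4+2+9+9+6+3 = 51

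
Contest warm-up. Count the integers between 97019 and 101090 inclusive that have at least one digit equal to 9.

3262

The integers in [97019, 101090] that have at least one digit equal to 9: 97019, 97020, 97021, 97022, 97023, 97024, …, 101089, 101090.
3262 qualify.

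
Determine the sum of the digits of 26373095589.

2+6+3+7+3+0+9+5+5+8+9 = 57

57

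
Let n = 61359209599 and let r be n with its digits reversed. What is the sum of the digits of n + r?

53

Reversal of 61359209599 is 99590295316; 61359209599 + 99590295316 = 160949504915.
Digit sum of 160949504915: 1+6+0+9+4+9+5+0+4+9+1+5 = 53.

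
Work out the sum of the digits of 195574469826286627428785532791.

158

1+9+5+5+7+4+4+6+9+8+2+6+2+8+6+6+2+7+4+2+8+7+8+5+5+3+2+7+9+1 = 158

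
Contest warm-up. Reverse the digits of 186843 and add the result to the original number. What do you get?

535524

Reverse of 186843 is 348681.
186843 + 348681 = 535524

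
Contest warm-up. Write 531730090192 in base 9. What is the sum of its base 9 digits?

531730090192 in base 9 is 1784434868164.
Digit sum: 1+7+8+4+4+3+4+8+6+8+1+6+4 = 64.

64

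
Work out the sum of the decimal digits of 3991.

3+9+9+1 = 22

22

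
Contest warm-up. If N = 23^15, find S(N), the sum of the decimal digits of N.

89

23^15 = 266635235464391245607
Sum of its 21 digits: 89.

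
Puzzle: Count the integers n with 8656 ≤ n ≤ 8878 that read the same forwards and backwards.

The integers in [8656, 8878] that read the same forwards and backwards: 8668, 8778.
2 qualify.

2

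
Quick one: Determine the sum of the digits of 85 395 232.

8+5+3+9+5+2+3+2 = 37

37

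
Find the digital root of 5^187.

5

The digital root of n equals n mod 9 (or 9 when 9 | n), so we need 5^187 mod 9.
5^187 ≡ 5 (mod 9), so the digital root is 5.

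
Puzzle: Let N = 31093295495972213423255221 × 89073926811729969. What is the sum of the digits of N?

31093295495972213423255221 × 89073926811729969 = 2769601927343722025572606661387990421418149
Sum of its 43 digits: 186.

186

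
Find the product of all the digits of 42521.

4×2×5×2×1 = 80

80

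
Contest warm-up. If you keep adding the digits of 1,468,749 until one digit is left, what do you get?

3

1+4+6+8+7+4+9 = 39
3+9 = 12
1+2 = 3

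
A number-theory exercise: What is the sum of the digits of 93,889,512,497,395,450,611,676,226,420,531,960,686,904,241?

198

9+3+8+8+9+5+1+2+4+9+7+3+9+5+4+5+0+6+1+1+6+7+6+2+2+6+4+2+0+5+3+1+9+6+0+6+8+6+9+0+4+2+4+1 = 198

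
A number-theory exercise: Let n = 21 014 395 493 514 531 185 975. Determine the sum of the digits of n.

2+1+0+1+4+3+9+5+4+9+3+5+1+4+5+3+1+1+8+5+9+7+5 = 95

95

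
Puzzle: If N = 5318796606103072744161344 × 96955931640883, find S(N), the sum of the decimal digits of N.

158

5318796606103072744161344 × 96955931640883 = 515688880153090025180043491227618626752
Sum of its 39 digits: 158.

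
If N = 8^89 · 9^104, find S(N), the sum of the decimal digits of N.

8^89 · 9^104 = 413266140134859774842816486460243246853070872234136396706629678081183170824196166884039389931475954903041878943932993790563446291737412914777503060403170173860530467491749568708608
Sum of its 180 digits: 819.

819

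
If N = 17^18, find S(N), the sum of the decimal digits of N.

91

17^18 = 14063084452067724991009
Sum of its 23 digits: 91.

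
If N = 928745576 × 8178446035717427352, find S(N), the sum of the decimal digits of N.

928745576 × 8178446035717427352 = 7595695574227298639271394752
Sum of its 28 digits: 150.

150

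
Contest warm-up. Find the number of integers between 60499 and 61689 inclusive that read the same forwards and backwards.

The integers in [60499, 61689] that read the same forwards and backwards: 60506, 60606, 60706, 60806, 60906, 61016, …, 61516, 61616.
12 qualify.

12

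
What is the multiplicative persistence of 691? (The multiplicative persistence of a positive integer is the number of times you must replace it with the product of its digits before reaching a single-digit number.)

3

691 → 54 → 20 → 0 (3 steps)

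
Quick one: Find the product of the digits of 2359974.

2×3×5×9×9×7×4 = 68040

68040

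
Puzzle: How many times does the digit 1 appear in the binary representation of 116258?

7

116258 in base 2 is 11100011000100010.
The digit 1 appears 7 times.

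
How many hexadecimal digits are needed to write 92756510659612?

92756510659612 in base 16 is 545C8EDE541C, which has 12 digits.

12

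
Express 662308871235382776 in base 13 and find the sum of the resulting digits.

96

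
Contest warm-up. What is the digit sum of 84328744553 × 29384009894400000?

93

84328744553 × 29384009894400000 = 2477916664327682105203200000
Sum of its 28 digits: 93.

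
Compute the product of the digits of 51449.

5×1×4×4×9 = 720

720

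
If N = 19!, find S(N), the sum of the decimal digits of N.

45

19! = 121645100408832000
Sum of its 18 digits: 45.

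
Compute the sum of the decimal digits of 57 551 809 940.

5+7+5+5+1+8+0+9+9+4+0 = 53

53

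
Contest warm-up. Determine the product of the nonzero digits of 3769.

1134

3×7×6×9 = 1134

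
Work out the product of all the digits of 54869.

8640

5×4×8×6×9 = 8640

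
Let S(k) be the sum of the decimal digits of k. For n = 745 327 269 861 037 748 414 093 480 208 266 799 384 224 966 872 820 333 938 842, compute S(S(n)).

First digit sum: 285.
2+8+5 = 15.

15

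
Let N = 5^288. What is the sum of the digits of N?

5^288 = 2010764683385948796148028192762378503362648273919774541869690518399838312334014814806056093301691167652734390913078017438993579462829964862589958071955031430042871998242759445929550565779209136962890625
Sum of its 202 digits: 964.

964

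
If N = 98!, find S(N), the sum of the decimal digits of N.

98! = 9426890448883247745626185743057242473809693764078951663494238777294707070023223798882976159207729119823605850588608460429412647567360000000000000000000000
Sum of its 154 digits: 639.

639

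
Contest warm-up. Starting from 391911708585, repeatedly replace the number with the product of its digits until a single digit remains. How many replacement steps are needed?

1

391911708585 → 0 (1 step)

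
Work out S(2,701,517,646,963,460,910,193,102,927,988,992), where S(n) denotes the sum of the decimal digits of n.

2+7+0+1+5+1+7+6+4+6+9+6+3+4+6+0+9+1+0+1+9+3+1+0+2+9+2+7+9+8+8+9+9+2 = 156

156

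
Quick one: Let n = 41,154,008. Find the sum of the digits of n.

23

4+1+1+5+4+0+0+8 = 23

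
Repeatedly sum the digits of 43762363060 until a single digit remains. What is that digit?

4+3+7+6+2+3+6+3+0+6+0 = 40
4+0 = 4

4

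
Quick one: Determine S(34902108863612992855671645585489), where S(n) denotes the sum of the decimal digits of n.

159

3+4+9+0+2+1+0+8+8+6+3+6+1+2+9+9+2+8+5+5+6+7+1+6+4+5+5+8+5+4+8+9 = 159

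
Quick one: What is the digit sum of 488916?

4+8+8+9+1+6 = 36

36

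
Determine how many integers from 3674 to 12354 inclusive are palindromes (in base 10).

87

The integers in [3674, 12354] that are palindromes (in base 10): 3773, 3883, 3993, 4004, 4114, 4224, …, 12221, 12321.
87 qualify.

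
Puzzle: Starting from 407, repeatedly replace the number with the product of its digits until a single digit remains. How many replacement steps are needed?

407 → 0 (1 step)

1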